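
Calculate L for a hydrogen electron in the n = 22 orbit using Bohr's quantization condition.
2.32e-33 J·s (or 22ℏ)

In the Bohr model, angular momentum is quantized:
L = nℏ

where ℏ = h/(2π) = 1.0546e-34 J·s

For n = 22:
L = 22 × 1.0546e-34 J·s
L = 2.32e-33 J·s

This can also be written as L = 22ℏ.
The angular momentum is an integer multiple of the reduced Planck constant.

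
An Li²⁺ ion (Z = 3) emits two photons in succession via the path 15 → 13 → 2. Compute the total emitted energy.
30.068597 eV

The energy levels of Li²⁺ are E_n = -13.6057 × 3² / n² eV.

First transition (15 → 13):
ΔE₁ = |E_13 - E_15|
ΔE₁ = |-0.724563905325 - (-0.544228000000)| = 0.180335905 eV

Second transition (13 → 2):
ΔE₂ = |E_2 - E_13|
ΔE₂ = |-30.612825000000 - (-0.724563905325)| = 29.888261095 eV

Total energy released:
E_total = ΔE₁ + ΔE₂ = 0.180335905 + 29.888261095 = 30.068597 eV

Note: This equals the direct transition 15 → 2: 30.068597 eV ✓
Energy is conserved regardless of the path taken.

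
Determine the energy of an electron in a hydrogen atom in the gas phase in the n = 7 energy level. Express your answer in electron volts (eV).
-0.27767 eV

The energy levels of a hydrogen-like atom are given by:
E_n = -13.6057 eV / n²

For n = 7:
E_7 = -13.6057 eV / 7²
E_7 = -13.6057 eV / 49
E_7 = -0.27767 eV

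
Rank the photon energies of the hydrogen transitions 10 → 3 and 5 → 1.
5 → 1

Calculate the energy for each transition:

Transition 10 → 3:
ΔE₁ = |E_3 - E_10| = |-13.6057/3² - (-13.6057/10²)|
ΔE₁ = |-1.51174444 - (-0.13605700)| = 1.37569 eV

Transition 5 → 1:
ΔE₂ = |E_1 - E_5| = |-13.6057/1² - (-13.6057/5²)|
ΔE₂ = |-13.60570000 - (-0.54422800)| = 13.06147 eV

Since 13.06147 eV > 1.37569 eV, the transition 5 → 1 emits the more energetic photon.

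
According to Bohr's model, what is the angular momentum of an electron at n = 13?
1.37094e-33 J·s (or 13ℏ)

In the Bohr model, angular momentum is quantized:
L = nℏ

where ℏ = h/(2π) = 1.0545718e-34 J·s

For n = 13:
L = 13 × 1.0545718e-34 J·s
L = 1.37094e-33 J·s

This can also be written as L = 13ℏ.
The angular momentum is an integer multiple of the reduced Planck constant.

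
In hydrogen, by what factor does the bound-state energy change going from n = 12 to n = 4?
9.000

Using E_n = -13.6057 Z² / n² eV with Z = 1:

E_4 = -13.6057 / 4² = -13.6057 / 16 = -0.850356250 eV
E_12 = -13.6057 / 12² = -13.6057 / 144 = -0.094484028 eV

The ratio is:
E_4/E_12 = (-0.850356250) / (-0.094484028)
E_4/E_12 = (-13.6057/16) / (-13.6057/144)
E_4/E_12 = 144/16
E_4/E_12 = 9.000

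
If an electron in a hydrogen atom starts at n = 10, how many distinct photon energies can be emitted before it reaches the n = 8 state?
3

The electron can occupy levels n = 8, 9, ..., 10 during de-excitation — that is m = 10 - 8 + 1 = 3 distinct levels.

The number of distinct spectral lines equals the number of ways to choose 2 of these m levels (each pair gives one possible emission transition):

Number of lines = m(m-1)/2 = 3×2/2 = 3

These correspond to all possible transitions between the 3 levels:
10 → 9, 10 → 8, 9 → 8

Each transition produces a photon with a unique energy (and thus wavelength). This count does not depend on Z.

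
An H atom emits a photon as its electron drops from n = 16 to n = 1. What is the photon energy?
13.55 eV

The energy levels are E_n = -13.6057 eV / n².

Energy at n = 16: E_16 = -13.6057 / 16² = -0.05315 eV
Energy at n = 1: E_1 = -13.6057 / 1² = -13.60570 eV

For emission (electron falling to lower state), the photon energy is:
E_photon = E_16 - E_1 = |-0.05315 - (-13.60570)|
E_photon = 13.55 eV

This energy is carried away by the emitted photon.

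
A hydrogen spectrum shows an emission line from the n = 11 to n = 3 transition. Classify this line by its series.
Paschen series

The spectral series in hydrogen are named based on the final (lower) energy level:
- Lyman series: n_final = 1 (ultraviolet)
- Balmer series: n_final = 2 (visible/near-UV)
- Paschen series: n_final = 3 (infrared)
- Brackett series: n_final = 4 (infrared)
- Pfund series: n_final = 5 (far infrared)

Since this transition ends at n = 3, it belongs to the Paschen series.

For reference, this 11 → 3 line has photon energy
ΔE = 13.6057 eV × (1/3² - 1/11²) = 1.3993006 eV,
corresponding to wavelength λ = hc/ΔE = 1239.84 eV·nm / 1.3993006 eV = 886.043 nm in the infrared region.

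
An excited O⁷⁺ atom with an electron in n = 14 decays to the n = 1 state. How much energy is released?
866.322122 eV

The energy levels are E_n = -13.6057 Z² eV / n².

Energy at n = 14: E_14 = -13.6057 × 8² / 14² = -4.442677551 eV
Energy at n = 1: E_1 = -13.6057 × 8² / 1² = -870.764800000 eV

For emission (electron falling to lower state), the photon energy is:
E_photon = E_14 - E_1 = |-4.442677551 - (-870.764800000)|
E_photon = 866.322122 eV

This energy is carried away by the emitted photon.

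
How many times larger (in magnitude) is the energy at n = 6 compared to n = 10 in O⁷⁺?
2.7778

Using E_n = -13.6057 Z² / n² eV with Z = 8:

E_6 = -13.6057 × 8² / 6² = -870.7648 / 36 = -24.1879111111 eV
E_10 = -13.6057 × 8² / 10² = -870.7648 / 100 = -8.7076480000 eV

The ratio is:
E_6/E_10 = (-24.1879111111) / (-8.7076480000)
E_6/E_10 = (-870.7648/36) / (-870.7648/100)
E_6/E_10 = 100/36
E_6/E_10 = 2.7778
(Note: the Z² factors cancel in the ratio.)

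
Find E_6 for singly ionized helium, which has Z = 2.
-1.51 eV

For hydrogen-like ions, the energy levels scale with Z²:
E_n = -13.6057 Z² / n² eV

For He⁺ (Z = 2) at n = 6:
E_6 = -13.6057 × 2² / 6²
E_6 = -13.6057 × 4 / 36
E_6 = -54.4228 / 36
E_6 = -1.51 eV

The energy is 4 times more negative than hydrogen at the same n due to the stronger nuclear charge.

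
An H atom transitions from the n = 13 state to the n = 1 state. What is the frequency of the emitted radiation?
3.27e+15 Hz

First, find the transition energy:
E_13 = -13.6057 / 13² = -0.08050710 eV
E_1 = -13.6057 / 1² = -13.60570000 eV
|ΔE| = |E_1 - E_13| = 13.52519290 eV

Convert to Joules: E = 13.52519290 eV × (1.602177 × 10⁻¹⁹ J/eV) = 2.1670e-18 J

Using E = hf:
f = E/h = 2.1670e-18 J / (6.62607 × 10⁻³⁴ J·s)
f = 3.27e+15 Hz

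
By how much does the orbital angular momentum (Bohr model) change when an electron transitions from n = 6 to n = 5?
1.05e-34 J·s (or 1ℏ)

In the Bohr model, L_n = nℏ where ℏ = 1.0546e-34 J·s.

L_6 = 6ℏ = 6.3276e-34 J·s
L_5 = 5ℏ = 5.2730e-34 J·s

ΔL = L_6 - L_5 = (6 - 5)ℏ = 1ℏ
ΔL = 1 × 1.0546e-34 J·s = 1.05e-34 J·s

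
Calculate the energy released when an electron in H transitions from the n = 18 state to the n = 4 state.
0.808 eV

The energy levels are E_n = -13.6057 eV / n².

Energy at n = 18: E_18 = -13.6057 / 18² = -0.041993 eV
Energy at n = 4: E_4 = -13.6057 / 4² = -0.850356 eV

For emission (electron falling to lower state), the photon energy is:
E_photon = E_18 - E_4 = |-0.041993 - (-0.850356)|
E_photon = 0.808 eV

This energy is carried away by the emitted photon.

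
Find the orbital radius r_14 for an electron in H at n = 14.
10.3719 nm (or 103.7187 Å)

The Bohr radius formula is:
r_n = n² a₀ / Z

where a₀ = 0.0529177 nm is the Bohr radius.

For H (Z = 1) at n = 14:
r_14 = 14² × 0.0529177 nm / 1
r_14 = 196 × 0.0529177 nm / 1
r_14 = 10.37187 nm / 1
r_14 = 10.3719 nm

The electron orbits at approximately 10.3719 nm from the nucleus.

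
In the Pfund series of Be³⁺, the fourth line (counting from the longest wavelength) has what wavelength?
205.95 nm

The lines of a series are numbered from the longest wavelength (smallest ΔE) outward; the fourth line is the transition from n = n_f + 4 to n_f.
The Pfund series has all transitions ending at n_f = 5.

For Be³⁺ (Z = 4), the fourth line (δ-line) is the jump from n = 9 to n = 5:
E_9 = -13.6057 × 4² / 9² = -2.687546 eV
E_5 = -13.6057 × 4² / 5² = -8.707648 eV
ΔE = E_9 - E_5 = 6.020102 eV

λ = hc/E = 1239.84 eV·nm / 6.020102 eV
λ = 205.95 nm

This is the δ-line of the Pfund series in Be³⁺.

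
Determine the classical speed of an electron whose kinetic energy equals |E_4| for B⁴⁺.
2.7346e+06 m/s (or 0.91217% of c)

The binding energy at n = 4 for B⁴⁺ is:
E_4 = -13.6057 × 5²/4² = -21.2589063 eV
|E_4| = 21.2589063 eV

Convert to Joules:
KE = 21.2589063 eV × (1.602177 × 10⁻¹⁹ J/eV) = 3.406053e-18 J

Using KE = ½mv²:
v = √(2·KE/m_e)
v = √(2 × 3.406053e-18 J / 9.10938 × 10⁻³¹ kg)
v = 2.7346e+06 m/s

This is approximately 0.91217% the speed of light.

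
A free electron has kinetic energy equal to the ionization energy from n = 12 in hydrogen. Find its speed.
1.82308e+05 m/s (or 0.06% of c)

The binding energy at n = 12 for hydrogen is:
E_12 = -13.6057/12² = -0.0944840278 eV
|E_12| = 0.0944840278 eV

Convert to Joules:
KE = 0.0944840278 eV × (1.602177 × 10⁻¹⁹ J/eV) = 1.5138014e-20 J

Using KE = ½mv²:
v = √(2·KE/m_e)
v = √(2 × 1.5138014e-20 J / 9.10938 × 10⁻³¹ kg)
v = 1.82308e+05 m/s

This is approximately 0.06% the speed of light.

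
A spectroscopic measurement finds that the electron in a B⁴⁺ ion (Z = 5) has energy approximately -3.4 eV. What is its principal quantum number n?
n = 10

The exact energy levels follow E_n = -13.6057 Z² / n² eV with Z = 5.

The measured value (-3.4 eV) is reported to only 2 significant figures, so we must test candidate n values and see which one matches to that precision.

Candidate energies:
  n = 8:  E = -13.6057 × 5² / 8² = -5.31473 eV
  n = 9:  E = -13.6057 × 5² / 9² = -4.19929 eV
  n = 10:  E = -13.6057 × 5² / 10² = -3.40143 eV  ← matches
  n = 11:  E = -13.6057 × 5² / 11² = -2.81110 eV
  n = 12:  E = -13.6057 × 5² / 12² = -2.36210 eV

Checking against the measurement of -3.4 eV (2 sig figs), only n = 10 agrees:
E_10 = -3.40143 eV, which rounds to -3.4 eV ✓

Therefore n = 10.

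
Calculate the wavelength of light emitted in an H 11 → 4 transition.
1680.19933 nm

First, find the transition energy using E_n = -13.6057 / n² eV:
E_11 = -13.6057 / 11² = -0.11244380165 eV
E_4 = -13.6057 / 4² = -0.85035625000 eV

Photon energy: |ΔE| = |E_4 - E_11| = 0.73791244835 eV

Convert to wavelength using E = hc/λ with hc = 1239.84 eV·nm:
λ = hc/E = 1239.84 eV·nm / 0.73791244835 eV
λ = 1680.19933 nm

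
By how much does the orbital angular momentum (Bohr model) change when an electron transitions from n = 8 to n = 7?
1.055e-34 J·s (or 1ℏ)

In the Bohr model, L_n = nℏ where ℏ = 1.05457e-34 J·s.

L_8 = 8ℏ = 8.43656e-34 J·s
L_7 = 7ℏ = 7.38199e-34 J·s

ΔL = L_8 - L_7 = (8 - 7)ℏ = 1ℏ
ΔL = 1 × 1.05457e-34 J·s = 1.055e-34 J·s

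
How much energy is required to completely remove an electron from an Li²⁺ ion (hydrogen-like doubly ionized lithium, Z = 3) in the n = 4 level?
7.653 eV

The ionization energy is the energy needed to remove the electron completely (n → ∞).

For a hydrogen-like ion with Z = 3, E_n = -13.6057 Z² / n² eV.

At n = 4: E_4 = -13.6057 × 3² / 4² = -7.653206 eV
At n = ∞: E_∞ = 0 eV

Ionization energy = E_∞ - E_4 = 0 - (-7.653206) = 7.653206 eV
Ionization energy ≈ 7.653 eV

This is also called the binding energy of the electron in state n = 4.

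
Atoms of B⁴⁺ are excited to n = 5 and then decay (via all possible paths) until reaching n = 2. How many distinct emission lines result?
6

The electron can occupy levels n = 2, 3, ..., 5 during de-excitation — that is m = 5 - 2 + 1 = 4 distinct levels.

The number of distinct spectral lines equals the number of ways to choose 2 of these m levels (each pair gives one possible emission transition):

Number of lines = m(m-1)/2 = 4×3/2 = 6

These correspond to all possible transitions between the 4 levels:
5 → 4, 5 → 3, 5 → 2, 4 → 3, 4 → 2, 3 → 2

Each transition produces a photon with a unique energy (and thus wavelength). This count does not depend on Z.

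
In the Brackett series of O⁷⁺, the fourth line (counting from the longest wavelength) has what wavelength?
30.3755 nm

The lines of a series are numbered from the longest wavelength (smallest ΔE) outward; the fourth line is the transition from n = n_f + 4 to n_f.
The Brackett series has all transitions ending at n_f = 4.

For O⁷⁺ (Z = 8), the fourth line (δ-line) is the jump from n = 8 to n = 4:
E_8 = -13.6057 × 8² / 8² = -13.605700 eV
E_4 = -13.6057 × 8² / 4² = -54.422800 eV
ΔE = E_8 - E_4 = 40.817100 eV

λ = hc/E = 1239.84 eV·nm / 40.817100 eV
λ = 30.3755 nm

This is the δ-line of the Brackett series in O⁷⁺.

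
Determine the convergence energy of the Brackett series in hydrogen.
0.8504 eV

The series limit corresponds to the transition from n = ∞ to n = 4.
This is the highest energy (shortest wavelength) transition in the Brackett series.

E_∞ = 0 eV
E_4 = -13.6057 / 4² = -0.8504 eV

Energy at series limit:
ΔE = E_∞ - E_4 = 0 - (-0.8504) = 0.8504 eV

This energy equals the ionization energy from the n = 4 state of hydrogen.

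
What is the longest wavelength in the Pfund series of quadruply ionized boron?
298.23 nm

The longest wavelength corresponds to the smallest energy transition in the series.
The Pfund series has all transitions ending at n_f = 5.

For B⁴⁺ (Z = 5), the first line (α-line) is the jump from n = 6 to n = 5:
E_6 = -13.6057 × 5² / 6² = -9.448403 eV
E_5 = -13.6057 × 5² / 5² = -13.605700 eV
ΔE = E_6 - E_5 = 4.157297 eV

λ = hc/E = 1239.84 eV·nm / 4.157297 eV
λ = 298.23 nm

This is the α-line of the Pfund series in B⁴⁺.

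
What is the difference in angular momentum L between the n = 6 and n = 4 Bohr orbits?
2.10914e-34 J·s (or 2ℏ)

In the Bohr model, L_n = nℏ where ℏ = 1.0545718e-34 J·s.

L_6 = 6ℏ = 6.3274308e-34 J·s
L_4 = 4ℏ = 4.2182872e-34 J·s

ΔL = L_6 - L_4 = (6 - 4)ℏ = 2ℏ
ΔL = 2 × 1.0545718e-34 J·s = 2.10914e-34 J·s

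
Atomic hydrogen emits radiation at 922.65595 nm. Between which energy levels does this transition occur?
n = 9 → n = 3

First, find the photon energy from the wavelength (hc = 1239.84 eV·nm):
E = hc/λ = 1239.84 eV·nm / 922.65595 nm = 1.3437728 eV

The energy levels of hydrogen satisfy E_n = -13.6057 / n² eV, so an emission n_i → n_f releases
ΔE = 13.6057 × (1/n_f² − 1/n_i²) eV.

Setting ΔE equal to the photon energy:
1/n_f² − 1/n_i² = 1.3437728 / 13.6057 = 0.098765429

Since 1/n_i² must be positive, we need 1/n_f² > 0.098765429, i.e. n_f ≤ 3. For each allowed n_f, solve n_i = (1/n_f² − 0.098765429)^(−1/2) and check whether it is a whole number:
  n_f = 1: 1/n_i² = 1.000000000 − 0.098765429 = 0.901234571 → n_i = 1.053  (not an integer) ✗
  n_f = 2: 1/n_i² = 0.250000000 − 0.098765429 = 0.151234571 → n_i = 2.571  (not an integer) ✗
  n_f = 3: 1/n_i² = 0.111111111 − 0.098765429 = 0.012345682 → n_i = 9.000  → integer, n_i = 9 ✓

Only n_f = 3 gives an integer upper level, n_i = 9.

The transition is from n = 9 to n = 3 (emission).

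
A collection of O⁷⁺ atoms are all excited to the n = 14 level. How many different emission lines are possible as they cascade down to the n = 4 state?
55

The electron can occupy levels n = 4, 5, ..., 14 during de-excitation — that is m = 14 - 4 + 1 = 11 distinct levels.

The number of distinct spectral lines equals the number of ways to choose 2 of these m levels (each pair gives one possible emission transition):

Number of lines = m(m-1)/2 = 11×10/2 = 55

These correspond to all possible transitions between the 11 levels:
14 → 13, 14 → 12, 14 → 11, 14 → 10, 14 → 9, 14 → 8, 14 → 7, 14 → 6...

Each transition produces a photon with a unique energy (and thus wavelength). This count does not depend on Z.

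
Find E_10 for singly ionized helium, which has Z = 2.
-0.5442 eV

For hydrogen-like ions, the energy levels scale with Z²:
E_n = -13.6057 Z² / n² eV

For He⁺ (Z = 2) at n = 10:
E_10 = -13.6057 × 2² / 10²
E_10 = -13.6057 × 4 / 100
E_10 = -54.4228 / 100
E_10 = -0.5442 eV

The energy is 4 times more negative than hydrogen at the same n due to the stronger nuclear charge.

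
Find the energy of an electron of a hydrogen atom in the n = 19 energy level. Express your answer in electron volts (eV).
-0.0377 eV

The energy levels of a hydrogen-like atom are given by:
E_n = -13.6057 eV / n²

For n = 19:
E_19 = -13.6057 eV / 19²
E_19 = -13.6057 eV / 361
E_19 = -0.0377 eV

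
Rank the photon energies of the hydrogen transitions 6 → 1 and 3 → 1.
6 → 1

Calculate the energy for each transition:

Transition 6 → 1:
ΔE₁ = |E_1 - E_6| = |-13.6057/1² - (-13.6057/6²)|
ΔE₁ = |-13.6057000000 - (-0.3779361111)| = 13.2277639 eV

Transition 3 → 1:
ΔE₂ = |E_1 - E_3| = |-13.6057/1² - (-13.6057/3²)|
ΔE₂ = |-13.6057000000 - (-1.5117444444)| = 12.0939556 eV

Since 13.2277639 eV > 12.0939556 eV, the transition 6 → 1 emits the more energetic photon.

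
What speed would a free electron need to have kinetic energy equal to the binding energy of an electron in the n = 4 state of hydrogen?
5.4692e+05 m/s (or 0.182434% of c)

The binding energy at n = 4 for hydrogen is:
E_4 = -13.6057/4² = -0.85035625 eV
|E_4| = 0.85035625 eV

Convert to Joules:
KE = 0.85035625 eV × (1.602177 × 10⁻¹⁹ J/eV) = 1.362421e-19 J

Using KE = ½mv²:
v = √(2·KE/m_e)
v = √(2 × 1.362421e-19 J / 9.10938 × 10⁻³¹ kg)
v = 5.4692e+05 m/s

This is approximately 0.182434% the speed of light.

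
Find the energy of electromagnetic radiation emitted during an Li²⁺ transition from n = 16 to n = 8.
1.4350 eV

The energy levels are E_n = -13.6057 Z² eV / n².

Energy at n = 16: E_16 = -13.6057 × 3² / 16² = -0.4783254 eV
Energy at n = 8: E_8 = -13.6057 × 3² / 8² = -1.9133016 eV

For emission (electron falling to lower state), the photon energy is:
E_photon = E_16 - E_8 = |-0.4783254 - (-1.9133016)|
E_photon = 1.4350 eV

This energy is carried away by the emitted photon.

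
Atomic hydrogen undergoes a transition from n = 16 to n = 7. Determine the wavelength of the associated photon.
5522.18 nm

First, find the transition energy using E_n = -13.6057 / n² eV:
E_16 = -13.6057 / 16² = -0.05314727 eV
E_7 = -13.6057 / 7² = -0.27766735 eV

Photon energy: |ΔE| = |E_7 - E_16| = 0.22452008 eV

Convert to wavelength using E = hc/λ with hc = 1239.84 eV·nm:
λ = hc/E = 1239.84 eV·nm / 0.22452008 eV
λ = 5522.18 nm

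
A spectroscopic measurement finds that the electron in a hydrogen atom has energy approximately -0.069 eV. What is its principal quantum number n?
n = 14

The exact energy levels follow E_n = -13.6057 eV / n².

The measured value (-0.069 eV) is reported to only 2 significant figures, so we must test candidate n values and see which one matches to that precision.

Candidate energies:
  n = 12:  E = -13.6057/12² = -0.09448 eV
  n = 13:  E = -13.6057/13² = -0.08051 eV
  n = 14:  E = -13.6057/14² = -0.06942 eV  ← matches
  n = 15:  E = -13.6057/15² = -0.06047 eV
  n = 16:  E = -13.6057/16² = -0.05315 eV

Checking against the measurement of -0.069 eV (2 sig figs), only n = 14 agrees:
E_14 = -0.06942 eV, which rounds to -0.069 eV ✓

Therefore n = 14.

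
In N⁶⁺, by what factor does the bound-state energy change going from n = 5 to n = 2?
6.250

Using E_n = -13.6057 Z² / n² eV with Z = 7:

E_2 = -13.6057 × 7² / 2² = -666.6793 / 4 = -166.669825000 eV
E_5 = -13.6057 × 7² / 5² = -666.6793 / 25 = -26.667172000 eV

The ratio is:
E_2/E_5 = (-166.669825000) / (-26.667172000)
E_2/E_5 = (-666.6793/4) / (-666.6793/25)
E_2/E_5 = 25/4
E_2/E_5 = 6.250
(Note: the Z² factors cancel in the ratio.)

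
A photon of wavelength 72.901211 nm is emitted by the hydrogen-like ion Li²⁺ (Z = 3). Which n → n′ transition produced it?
n = 3 → n = 2

First, find the photon energy from the wavelength (hc = 1239.84 eV·nm):
E = hc/λ = 1239.84 eV·nm / 72.901211 nm = 17.007125 eV

The energy levels of Li²⁺ satisfy E_n = -13.6057 × 3² / n² eV, so an emission n_i → n_f releases
ΔE = 13.6057 × 3² × (1/n_f² − 1/n_i²) eV.

Setting ΔE equal to the photon energy:
1/n_f² − 1/n_i² = 17.007125 / (13.6057 × 3²) = 0.13888889

Since 1/n_i² must be positive, we need 1/n_f² > 0.13888889, i.e. n_f ≤ 2. For each allowed n_f, solve n_i = (1/n_f² − 0.13888889)^(−1/2) and check whether it is a whole number:
  n_f = 1: 1/n_i² = 1.00000000 − 0.13888889 = 0.86111111 → n_i = 1.078  (not an integer) ✗
  n_f = 2: 1/n_i² = 0.25000000 − 0.13888889 = 0.11111111 → n_i = 3.000  → integer, n_i = 3 ✓

Only n_f = 2 gives an integer upper level, n_i = 3.

The transition is from n = 3 to n = 2 (emission).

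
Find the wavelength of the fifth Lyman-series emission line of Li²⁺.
10.414459 nm

The lines of a series are numbered from the longest wavelength (smallest ΔE) outward; the fifth line is the transition from n = n_f + 5 to n_f.
The Lyman series has all transitions ending at n_f = 1.

For Li²⁺ (Z = 3), the fifth line (ε-line) is the jump from n = 6 to n = 1:
E_6 = -13.6057 × 3² / 6² = -3.40142500 eV
E_1 = -13.6057 × 3² / 1² = -122.45130000 eV
ΔE = E_6 - E_1 = 119.04987500 eV

λ = hc/E = 1239.84 eV·nm / 119.04987500 eV
λ = 10.414459 nm

This is the ε-line of the Lyman series in Li²⁺.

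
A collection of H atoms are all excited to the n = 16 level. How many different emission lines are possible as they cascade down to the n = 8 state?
36

The electron can occupy levels n = 8, 9, ..., 16 during de-excitation — that is m = 16 - 8 + 1 = 9 distinct levels.

The number of distinct spectral lines equals the number of ways to choose 2 of these m levels (each pair gives one possible emission transition):

Number of lines = m(m-1)/2 = 9×8/2 = 36

These correspond to all possible transitions between the 9 levels:
16 → 15, 16 → 14, 16 → 13, 16 → 12, 16 → 11, 16 → 10, 16 → 9, 16 → 8...

Each transition produces a photon with a unique energy (and thus wavelength). This count does not depend on Z.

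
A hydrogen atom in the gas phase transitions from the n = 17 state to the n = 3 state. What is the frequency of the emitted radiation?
3.542e+14 Hz

First, find the transition energy:
E_17 = -13.6057 / 17² = -0.047079 eV
E_3 = -13.6057 / 3² = -1.511744 eV
|ΔE| = |E_3 - E_17| = 1.464665 eV

Convert to Joules: E = 1.464665 eV × (1.602177 × 10⁻¹⁹ J/eV) = 2.34665e-19 J

Using E = hf:
f = E/h = 2.34665e-19 J / (6.62607 × 10⁻³⁴ J·s)
f = 3.542e+14 Hz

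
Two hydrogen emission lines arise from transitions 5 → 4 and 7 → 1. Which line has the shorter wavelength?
7 → 1

Calculate the energy for each transition:

Transition 5 → 4:
ΔE₁ = |E_4 - E_5| = |-13.6057/4² - (-13.6057/5²)|
ΔE₁ = |-0.850356250 - (-0.544228000)| = 0.306128 eV

Transition 7 → 1:
ΔE₂ = |E_1 - E_7| = |-13.6057/1² - (-13.6057/7²)|
ΔE₂ = |-13.605700000 - (-0.277667347)| = 13.328033 eV

Since 13.328033 eV > 0.306128 eV, the transition 7 → 1 emits the more energetic photon.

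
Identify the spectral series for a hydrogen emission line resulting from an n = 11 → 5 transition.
Pfund series

The spectral series in hydrogen are named based on the final (lower) energy level:
- Lyman series: n_final = 1 (ultraviolet)
- Balmer series: n_final = 2 (visible/near-UV)
- Paschen series: n_final = 3 (infrared)
- Brackett series: n_final = 4 (infrared)
- Pfund series: n_final = 5 (far infrared)

Since this transition ends at n = 5, it belongs to the Pfund series.

For reference, this 11 → 5 line has photon energy
ΔE = 13.6057 eV × (1/5² - 1/11²) = 0.43178420 eV,
corresponding to wavelength λ = hc/ΔE = 1239.84 eV·nm / 0.43178420 eV = 2871.43 nm in the far infrared region.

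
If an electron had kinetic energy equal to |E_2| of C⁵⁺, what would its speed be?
6.563e+06 m/s (or 2.1892% of c)

The binding energy at n = 2 for C⁵⁺ is:
E_2 = -13.6057 × 6²/2² = -122.451300 eV
|E_2| = 122.451300 eV

Convert to Joules:
KE = 122.451300 eV × (1.602177 × 10⁻¹⁹ J/eV) = 1.96189e-17 J

Using KE = ½mv²:
v = √(2·KE/m_e)
v = √(2 × 1.96189e-17 J / 9.10938 × 10⁻³¹ kg)
v = 6.563e+06 m/s

This is approximately 2.1892% the speed of light.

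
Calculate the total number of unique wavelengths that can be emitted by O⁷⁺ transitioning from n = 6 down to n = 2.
10

The electron can occupy levels n = 2, 3, ..., 6 during de-excitation — that is m = 6 - 2 + 1 = 5 distinct levels.

The number of distinct spectral lines equals the number of ways to choose 2 of these m levels (each pair gives one possible emission transition):

Number of lines = m(m-1)/2 = 5×4/2 = 10

These correspond to all possible transitions between the 5 levels:
6 → 5, 6 → 4, 6 → 3, 6 → 2, 5 → 4, 5 → 3, 5 → 2, 4 → 3...

Each transition produces a photon with a unique energy (and thus wavelength). This count does not depend on Z.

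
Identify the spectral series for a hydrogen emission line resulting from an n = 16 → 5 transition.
Pfund series

The spectral series in hydrogen are named based on the final (lower) energy level:
- Lyman series: n_final = 1 (ultraviolet)
- Balmer series: n_final = 2 (visible/near-UV)
- Paschen series: n_final = 3 (infrared)
- Brackett series: n_final = 4 (infrared)
- Pfund series: n_final = 5 (far infrared)

Since this transition ends at n = 5, it belongs to the Pfund series.

For reference, this 16 → 5 line has photon energy
ΔE = 13.6057 eV × (1/5² - 1/16²) = 0.49108073438 eV,
corresponding to wavelength λ = hc/ΔE = 1239.84 eV·nm / 0.49108073438 eV = 2524.71725 nm in the far infrared region.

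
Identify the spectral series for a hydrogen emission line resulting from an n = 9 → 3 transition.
Paschen series

The spectral series in hydrogen are named based on the final (lower) energy level:
- Lyman series: n_final = 1 (ultraviolet)
- Balmer series: n_final = 2 (visible/near-UV)
- Paschen series: n_final = 3 (infrared)
- Brackett series: n_final = 4 (infrared)
- Pfund series: n_final = 5 (far infrared)

Since this transition ends at n = 3, it belongs to the Paschen series.

For reference, this 9 → 3 line has photon energy
ΔE = 13.6057 eV × (1/3² - 1/9²) = 1.343772840 eV,
corresponding to wavelength λ = hc/ΔE = 1239.84 eV·nm / 1.343772840 eV = 922.65595 nm in the infrared region.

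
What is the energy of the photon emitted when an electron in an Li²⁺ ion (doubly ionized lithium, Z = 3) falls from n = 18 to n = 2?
30.23489 eV

The energy levels are E_n = -13.6057 Z² eV / n².

Energy at n = 18: E_18 = -13.6057 × 3² / 18² = -0.37793611 eV
Energy at n = 2: E_2 = -13.6057 × 3² / 2² = -30.61282500 eV

For emission (electron falling to lower state), the photon energy is:
E_photon = E_18 - E_2 = |-0.37793611 - (-30.61282500)|
E_photon = 30.23489 eV

This energy is carried away by the emitted photon.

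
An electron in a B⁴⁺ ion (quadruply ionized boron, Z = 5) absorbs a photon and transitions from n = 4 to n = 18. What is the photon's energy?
20.2091 eV

The energy levels of a hydrogen-like atom are E_n = -13.6057 Z² eV / n².

Energy at n = 4: E_4 = -13.6057 × 5² / 4² = -21.2589063 eV
Energy at n = 18: E_18 = -13.6057 × 5² / 18² = -1.0498225 eV

The excitation energy is the difference:
ΔE = E_18 - E_4
ΔE = -1.0498225 - (-21.2589063)
ΔE = 20.2091 eV

Since this is positive, energy must be absorbed (photon absorption).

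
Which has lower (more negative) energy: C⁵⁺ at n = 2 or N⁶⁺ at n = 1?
N⁶⁺ at n = 1 (E = -666.679300 eV)

Using E_n = -13.6057 Z² / n² eV:

C⁵⁺ (Z = 6) at n = 2:
E = -13.6057 × 6² / 2² = -13.6057 × 36 / 4 = -122.451300000 eV

N⁶⁺ (Z = 7) at n = 1:
E = -13.6057 × 7² / 1² = -13.6057 × 49 / 1 = -666.679300000 eV

Since -666.679300000 eV < -122.451300000 eV,
N⁶⁺ at n = 1 is more tightly bound (requires more energy to ionize).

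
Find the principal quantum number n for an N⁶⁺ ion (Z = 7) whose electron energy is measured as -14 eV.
n = 7

The exact energy levels follow E_n = -13.6057 Z² / n² eV with Z = 7.

The measured value (-14 eV) is reported to only 2 significant figures, so we must test candidate n values and see which one matches to that precision.

Candidate energies:
  n = 5:  E = -13.6057 × 7² / 5² = -26.667172 eV
  n = 6:  E = -13.6057 × 7² / 6² = -18.518869 eV
  n = 7:  E = -13.6057 × 7² / 7² = -13.605700 eV  ← matches
  n = 8:  E = -13.6057 × 7² / 8² = -10.416864 eV
  n = 9:  E = -13.6057 × 7² / 9² = -8.230609 eV

Checking against the measurement of -14 eV (2 sig figs), only n = 7 agrees:
E_7 = -13.605700 eV, which rounds to -14 eV ✓

Therefore n = 7.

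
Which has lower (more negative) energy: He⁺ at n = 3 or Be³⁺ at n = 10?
He⁺ at n = 3 (E = -6.046978 eV)

Using E_n = -13.6057 Z² / n² eV:

He⁺ (Z = 2) at n = 3:
E = -13.6057 × 2² / 3² = -13.6057 × 4 / 9 = -6.046977778 eV

Be³⁺ (Z = 4) at n = 10:
E = -13.6057 × 4² / 10² = -13.6057 × 16 / 100 = -2.176912000 eV

Since -6.046977778 eV < -2.176912000 eV,
He⁺ at n = 3 is more tightly bound (requires more energy to ionize).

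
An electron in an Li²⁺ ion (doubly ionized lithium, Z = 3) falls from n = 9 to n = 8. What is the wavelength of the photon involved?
3087.58068 nm

First, find the transition energy using E_n = -13.6057 Z² / n² eV:
E_9 = -13.6057 × 3² / 9² = -1.51174444444 eV
E_8 = -13.6057 × 3² / 8² = -1.91330156250 eV

Photon energy: |ΔE| = |E_8 - E_9| = 0.40155711806 eV

Convert to wavelength using E = hc/λ with hc = 1239.84 eV·nm:
λ = hc/E = 1239.84 eV·nm / 0.40155711806 eV
λ = 3087.58068 nm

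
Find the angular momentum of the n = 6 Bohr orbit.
6.3274e-34 J·s (or 6ℏ)

In the Bohr model, angular momentum is quantized:
L = nℏ

where ℏ = h/(2π) = 1.054572e-34 J·s

For n = 6:
L = 6 × 1.054572e-34 J·s
L = 6.3274e-34 J·s

This can also be written as L = 6ℏ.
The angular momentum is an integer multiple of the reduced Planck constant.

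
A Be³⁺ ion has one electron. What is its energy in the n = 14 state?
-1.111 eV

For hydrogen-like ions, the energy levels scale with Z²:
E_n = -13.6057 Z² / n² eV

For Be³⁺ (Z = 4) at n = 14:
E_14 = -13.6057 × 4² / 14²
E_14 = -13.6057 × 16 / 196
E_14 = -217.6912 / 196
E_14 = -1.111 eV

The energy is 16 times more negative than hydrogen at the same n due to the stronger nuclear charge.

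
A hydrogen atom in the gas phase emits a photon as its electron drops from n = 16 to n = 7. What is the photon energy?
0.225 eV

The energy levels are E_n = -13.6057 eV / n².

Energy at n = 16: E_16 = -13.6057 / 16² = -0.053147 eV
Energy at n = 7: E_7 = -13.6057 / 7² = -0.277667 eV

For emission (electron falling to lower state), the photon energy is:
E_photon = E_16 - E_7 = |-0.053147 - (-0.277667)|
E_photon = 0.225 eV

This energy is carried away by the emitted photon.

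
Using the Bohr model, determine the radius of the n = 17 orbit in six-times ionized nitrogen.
2.1847 nm (or 21.8475 Å)

The Bohr radius formula is:
r_n = n² a₀ / Z

where a₀ = 0.0529177 nm is the Bohr radius.

For N⁶⁺ (Z = 7) at n = 17:
r_17 = 17² × 0.0529177 nm / 7
r_17 = 289 × 0.0529177 nm / 7
r_17 = 15.29322 nm / 7
r_17 = 2.1847 nm

The electron orbits at approximately 2.1847 nm from the nucleus.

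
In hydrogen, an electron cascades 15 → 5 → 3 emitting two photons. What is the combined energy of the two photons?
1.451 eV

The energy levels of hydrogen are E_n = -13.6057 / n² eV.

First transition (15 → 5):
ΔE₁ = |E_5 - E_15|
ΔE₁ = |-0.544228000 - (-0.060469778)| = 0.483758 eV

Second transition (5 → 3):
ΔE₂ = |E_3 - E_5|
ΔE₂ = |-1.511744444 - (-0.544228000)| = 0.967516 eV

Total energy released:
E_total = ΔE₁ + ΔE₂ = 0.483758 + 0.967516 = 1.451 eV

Note: This equals the direct transition 15 → 3: 1.451 eV ✓
Energy is conserved regardless of the path taken.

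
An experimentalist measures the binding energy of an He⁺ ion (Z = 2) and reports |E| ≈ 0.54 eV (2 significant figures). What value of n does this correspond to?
n = 10

The exact energy levels follow E_n = -13.6057 Z² / n² eV with Z = 2.

The measured value (-0.54 eV) is reported to only 2 significant figures, so we must test candidate n values and see which one matches to that precision.

Candidate energies:
  n = 8:  E = -13.6057 × 2² / 8² = -0.85036 eV
  n = 9:  E = -13.6057 × 2² / 9² = -0.67189 eV
  n = 10:  E = -13.6057 × 2² / 10² = -0.54423 eV  ← matches
  n = 11:  E = -13.6057 × 2² / 11² = -0.44978 eV
  n = 12:  E = -13.6057 × 2² / 12² = -0.37794 eV

Checking against the measurement of -0.54 eV (2 sig figs), only n = 10 agrees:
E_10 = -0.54423 eV, which rounds to -0.54 eV ✓

Therefore n = 10.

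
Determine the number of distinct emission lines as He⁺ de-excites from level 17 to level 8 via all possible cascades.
45

The electron can occupy levels n = 8, 9, ..., 17 during de-excitation — that is m = 17 - 8 + 1 = 10 distinct levels.

The number of distinct spectral lines equals the number of ways to choose 2 of these m levels (each pair gives one possible emission transition):

Number of lines = m(m-1)/2 = 10×9/2 = 45

These correspond to all possible transitions between the 10 levels:
17 → 16, 17 → 15, 17 → 14, 17 → 13, 17 → 12, 17 → 11, 17 → 10, 17 → 9...

Each transition produces a photon with a unique energy (and thus wavelength). This count does not depend on Z.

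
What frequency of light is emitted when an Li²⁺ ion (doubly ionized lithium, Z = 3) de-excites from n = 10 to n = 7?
3.082e+14 Hz

First, find the transition energy:
E_10 = -13.6057 × 3² / 10² = -1.224513 eV
E_7 = -13.6057 × 3² / 7² = -2.499006 eV
|ΔE| = |E_7 - E_10| = 1.274493 eV

Convert to Joules: E = 1.274493 eV × (1.602177 × 10⁻¹⁹ J/eV) = 2.04196e-19 J

Using E = hf:
f = E/h = 2.04196e-19 J / (6.62607 × 10⁻³⁴ J·s)
f = 3.082e+14 Hz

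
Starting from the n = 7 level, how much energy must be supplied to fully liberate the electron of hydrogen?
0.27767 eV

The ionization energy is the energy needed to remove the electron completely (n → ∞).

For hydrogen, E_n = -13.6057 eV / n².

At n = 7: E_7 = -13.6057 / 7² = -0.27766735 eV
At n = ∞: E_∞ = 0 eV

Ionization energy = E_∞ - E_7 = 0 - (-0.27766735) = 0.27766735 eV
Ionization energy ≈ 0.27767 eV

This is also called the binding energy of the electron in state n = 7.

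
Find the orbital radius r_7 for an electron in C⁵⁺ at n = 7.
0.4322 nm (or 4.3216 Å)

The Bohr radius formula is:
r_n = n² a₀ / Z

where a₀ = 0.0529177 nm is the Bohr radius.

For C⁵⁺ (Z = 6) at n = 7:
r_7 = 7² × 0.0529177 nm / 6
r_7 = 49 × 0.0529177 nm / 6
r_7 = 2.59297 nm / 6
r_7 = 0.4322 nm

The electron orbits at approximately 0.4322 nm from the nucleus.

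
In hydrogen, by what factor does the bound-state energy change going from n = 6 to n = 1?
36.00000

Using E_n = -13.6057 Z² / n² eV with Z = 1:

E_1 = -13.6057 / 1² = -13.6057 / 1 = -13.60570000000 eV
E_6 = -13.6057 / 6² = -13.6057 / 36 = -0.37793611111 eV

The ratio is:
E_1/E_6 = (-13.60570000000) / (-0.37793611111)
E_1/E_6 = (-13.6057/1) / (-13.6057/36)
E_1/E_6 = 36/1
E_1/E_6 = 36.00000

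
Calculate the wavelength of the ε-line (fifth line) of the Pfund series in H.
3037.5504 nm

The lines of a series are numbered from the longest wavelength (smallest ΔE) outward; the fifth line is the transition from n = n_f + 5 to n_f.
The Pfund series has all transitions ending at n_f = 5.

For H, the fifth line (ε-line) is the jump from n = 10 to n = 5:
E_10 = -13.6057 / 10² = -0.1360570000 eV
E_5 = -13.6057 / 5² = -0.5442280000 eV
ΔE = E_10 - E_5 = 0.4081710000 eV

λ = hc/E = 1239.84 eV·nm / 0.4081710000 eV
λ = 3037.5504 nm

This is the ε-line of the Pfund series in H.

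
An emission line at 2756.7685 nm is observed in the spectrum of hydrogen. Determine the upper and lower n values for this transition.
n = 12 → n = 5

First, find the photon energy from the wavelength (hc = 1239.84 eV·nm):
E = hc/λ = 1239.84 eV·nm / 2756.7685 nm = 0.44974397 eV

The energy levels of hydrogen satisfy E_n = -13.6057 / n² eV, so an emission n_i → n_f releases
ΔE = 13.6057 × (1/n_f² − 1/n_i²) eV.

Setting ΔE equal to the photon energy:
1/n_f² − 1/n_i² = 0.44974397 / 13.6057 = 0.033055555

Since 1/n_i² must be positive, we need 1/n_f² > 0.033055555, i.e. n_f ≤ 5. For each allowed n_f, solve n_i = (1/n_f² − 0.033055555)^(−1/2) and check whether it is a whole number:
  n_f = 1: 1/n_i² = 1.000000000 − 0.033055555 = 0.966944445 → n_i = 1.017  (not an integer) ✗
  n_f = 2: 1/n_i² = 0.250000000 − 0.033055555 = 0.216944445 → n_i = 2.147  (not an integer) ✗
  n_f = 3: 1/n_i² = 0.111111111 − 0.033055555 = 0.078055556 → n_i = 3.579  (not an integer) ✗
  n_f = 4: 1/n_i² = 0.062500000 − 0.033055555 = 0.029444445 → n_i = 5.828  (not an integer) ✗
  n_f = 5: 1/n_i² = 0.040000000 − 0.033055555 = 0.006944445 → n_i = 12.000  → integer, n_i = 12 ✓

Only n_f = 5 gives an integer upper level, n_i = 12.

The transition is from n = 12 to n = 5 (emission).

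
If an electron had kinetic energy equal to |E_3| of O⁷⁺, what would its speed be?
5.83385e+06 m/s (or 1.94596% of c)

The binding energy at n = 3 for O⁷⁺ is:
E_3 = -13.6057 × 8²/3² = -96.7516444 eV
|E_3| = 96.7516444 eV

Convert to Joules:
KE = 96.7516444 eV × (1.602177 × 10⁻¹⁹ J/eV) = 1.5501326e-17 J

Using KE = ½mv²:
v = √(2·KE/m_e)
v = √(2 × 1.5501326e-17 J / 9.10938 × 10⁻³¹ kg)
v = 5.83385e+06 m/s

This is approximately 1.94596% the speed of light.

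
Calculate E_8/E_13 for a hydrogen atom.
2.640625

Using E_n = -13.6057 Z² / n² eV with Z = 1:

E_8 = -13.6057 / 8² = -13.6057 / 64 = -0.212589062500 eV
E_13 = -13.6057 / 13² = -13.6057 / 169 = -0.080507100592 eV

The ratio is:
E_8/E_13 = (-0.212589062500) / (-0.080507100592)
E_8/E_13 = (-13.6057/64) / (-13.6057/169)
E_8/E_13 = 169/64
E_8/E_13 = 2.640625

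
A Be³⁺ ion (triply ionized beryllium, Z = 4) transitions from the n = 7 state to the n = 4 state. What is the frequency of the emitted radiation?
2.2156e+15 Hz

First, find the transition energy:
E_7 = -13.6057 × 4² / 7² = -4.4426776 eV
E_4 = -13.6057 × 4² / 4² = -13.6057000 eV
|ΔE| = |E_4 - E_7| = 9.1630224 eV

Convert to Joules: E = 9.1630224 eV × (1.602177 × 10⁻¹⁹ J/eV) = 1.468078e-18 J

Using E = hf:
f = E/h = 1.468078e-18 J / (6.62607 × 10⁻³⁴ J·s)
f = 2.2156e+15 Hz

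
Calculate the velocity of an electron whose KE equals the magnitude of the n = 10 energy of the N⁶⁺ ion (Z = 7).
1.5314e+06 m/s (or 0.511% of c)

The binding energy at n = 10 for N⁶⁺ is:
E_10 = -13.6057 × 7²/10² = -6.6667930 eV
|E_10| = 6.6667930 eV

Convert to Joules:
KE = 6.6667930 eV × (1.602177 × 10⁻¹⁹ J/eV) = 1.068138e-18 J

Using KE = ½mv²:
v = √(2·KE/m_e)
v = √(2 × 1.068138e-18 J / 9.10938 × 10⁻³¹ kg)
v = 1.5314e+06 m/s

This is approximately 0.511% the speed of light.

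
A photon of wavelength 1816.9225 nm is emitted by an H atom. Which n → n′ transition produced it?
n = 9 → n = 4

First, find the photon energy from the wavelength (hc = 1239.84 eV·nm):
E = hc/λ = 1239.84 eV·nm / 1816.9225 nm = 0.68238464 eV

The energy levels of hydrogen satisfy E_n = -13.6057 / n² eV, so an emission n_i → n_f releases
ΔE = 13.6057 × (1/n_f² − 1/n_i²) eV.

Setting ΔE equal to the photon energy:
1/n_f² − 1/n_i² = 0.68238464 / 13.6057 = 0.050154321

Since 1/n_i² must be positive, we need 1/n_f² > 0.050154321, i.e. n_f ≤ 4. For each allowed n_f, solve n_i = (1/n_f² − 0.050154321)^(−1/2) and check whether it is a whole number:
  n_f = 1: 1/n_i² = 1.000000000 − 0.050154321 = 0.949845679 → n_i = 1.026  (not an integer) ✗
  n_f = 2: 1/n_i² = 0.250000000 − 0.050154321 = 0.199845679 → n_i = 2.237  (not an integer) ✗
  n_f = 3: 1/n_i² = 0.111111111 − 0.050154321 = 0.060956790 → n_i = 4.050  (not an integer) ✗
  n_f = 4: 1/n_i² = 0.062500000 − 0.050154321 = 0.012345679 → n_i = 9.000  → integer, n_i = 9 ✓

Only n_f = 4 gives an integer upper level, n_i = 9.

The transition is from n = 9 to n = 4 (emission).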